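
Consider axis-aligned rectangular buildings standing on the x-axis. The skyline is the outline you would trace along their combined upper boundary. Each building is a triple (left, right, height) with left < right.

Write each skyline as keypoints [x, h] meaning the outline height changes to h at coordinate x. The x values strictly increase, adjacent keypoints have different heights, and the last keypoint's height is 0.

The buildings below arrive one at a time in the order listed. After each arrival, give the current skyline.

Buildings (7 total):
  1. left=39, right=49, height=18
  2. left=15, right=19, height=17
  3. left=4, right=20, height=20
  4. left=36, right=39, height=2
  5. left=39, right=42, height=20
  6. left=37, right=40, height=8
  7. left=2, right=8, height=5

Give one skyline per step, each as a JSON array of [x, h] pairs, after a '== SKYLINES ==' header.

== SKYLINES ==
[[39,18],[49,0]]
[[15,17],[19,0],[39,18],[49,0]]
[[4,20],[20,0],[39,18],[49,0]]
[[4,20],[20,0],[36,2],[39,18],[49,0]]
[[4,20],[20,0],[36,2],[39,20],[42,18],[49,0]]
[[4,20],[20,0],[36,2],[37,8],[39,20],[42,18],[49,0]]
[[2,5],[4,20],[20,0],[36,2],[37,8],[39,20],[42,18],[49,0]]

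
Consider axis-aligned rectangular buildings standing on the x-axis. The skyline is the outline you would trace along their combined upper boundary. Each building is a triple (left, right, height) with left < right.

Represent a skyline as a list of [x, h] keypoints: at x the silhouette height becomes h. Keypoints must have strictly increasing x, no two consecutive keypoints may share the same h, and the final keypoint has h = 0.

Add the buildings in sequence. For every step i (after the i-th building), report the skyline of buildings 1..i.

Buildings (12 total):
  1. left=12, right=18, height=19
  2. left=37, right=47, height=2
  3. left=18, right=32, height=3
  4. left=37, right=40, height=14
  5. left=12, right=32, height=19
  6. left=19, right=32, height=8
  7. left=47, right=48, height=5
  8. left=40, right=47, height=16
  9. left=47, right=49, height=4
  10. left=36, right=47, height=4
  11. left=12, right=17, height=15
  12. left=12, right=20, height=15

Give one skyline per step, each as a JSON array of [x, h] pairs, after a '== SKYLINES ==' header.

== SKYLINES ==
[[12,19],[18,0]]
[[12,19],[18,0],[37,2],[47,0]]
[[12,19],[18,3],[32,0],[37,2],[47,0]]
[[12,19],[18,3],[32,0],[37,14],[40,2],[47,0]]
[[12,19],[32,0],[37,14],[40,2],[47,0]]
[[12,19],[32,0],[37,14],[40,2],[47,0]]
[[12,19],[32,0],[37,14],[40,2],[47,5],[48,0]]
[[12,19],[32,0],[37,14],[40,16],[47,5],[48,0]]
[[12,19],[32,0],[37,14],[40,16],[47,5],[48,4],[49,0]]
[[12,19],[32,0],[36,4],[37,14],[40,16],[47,5],[48,4],[49,0]]
[[12,19],[32,0],[36,4],[37,14],[40,16],[47,5],[48,4],[49,0]]
[[12,19],[32,0],[36,4],[37,14],[40,16],[47,5],[48,4],[49,0]]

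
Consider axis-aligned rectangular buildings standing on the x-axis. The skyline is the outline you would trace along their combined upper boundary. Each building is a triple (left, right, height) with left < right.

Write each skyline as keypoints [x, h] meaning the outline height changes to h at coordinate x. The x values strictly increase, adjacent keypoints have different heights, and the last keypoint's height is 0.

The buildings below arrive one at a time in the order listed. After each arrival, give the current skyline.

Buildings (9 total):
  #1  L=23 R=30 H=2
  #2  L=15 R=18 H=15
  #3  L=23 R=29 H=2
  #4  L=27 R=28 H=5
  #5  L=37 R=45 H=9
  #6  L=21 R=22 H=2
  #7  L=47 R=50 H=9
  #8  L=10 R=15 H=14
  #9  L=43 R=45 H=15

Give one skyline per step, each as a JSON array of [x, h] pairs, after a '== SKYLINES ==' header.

== SKYLINES ==
[[23,2],[30,0]]
[[15,15],[18,0],[23,2],[30,0]]
[[15,15],[18,0],[23,2],[30,0]]
[[15,15],[18,0],[23,2],[27,5],[28,2],[30,0]]
[[15,15],[18,0],[23,2],[27,5],[28,2],[30,0],[37,9],[45,0]]
[[15,15],[18,0],[21,2],[22,0],[23,2],[27,5],[28,2],[30,0],[37,9],[45,0]]
[[15,15],[18,0],[21,2],[22,0],[23,2],[27,5],[28,2],[30,0],[37,9],[45,0],[47,9],[50,0]]
[[10,14],[15,15],[18,0],[21,2],[22,0],[23,2],[27,5],[28,2],[30,0],[37,9],[45,0],[47,9],[50,0]]
[[10,14],[15,15],[18,0],[21,2],[22,0],[23,2],[27,5],[28,2],[30,0],[37,9],[43,15],[45,0],[47,9],[50,0]]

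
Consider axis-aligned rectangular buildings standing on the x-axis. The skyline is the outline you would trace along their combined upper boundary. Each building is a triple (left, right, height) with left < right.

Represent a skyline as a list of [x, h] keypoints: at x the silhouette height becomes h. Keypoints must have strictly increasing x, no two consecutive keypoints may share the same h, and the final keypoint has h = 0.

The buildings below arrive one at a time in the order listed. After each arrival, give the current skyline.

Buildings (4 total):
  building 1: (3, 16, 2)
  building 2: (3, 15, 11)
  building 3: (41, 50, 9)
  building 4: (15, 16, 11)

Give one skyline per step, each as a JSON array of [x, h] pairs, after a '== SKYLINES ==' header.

== SKYLINES ==
[[3,2],[16,0]]
[[3,11],[15,2],[16,0]]
[[3,11],[15,2],[16,0],[41,9],[50,0]]
[[3,11],[16,0],[41,9],[50,0]]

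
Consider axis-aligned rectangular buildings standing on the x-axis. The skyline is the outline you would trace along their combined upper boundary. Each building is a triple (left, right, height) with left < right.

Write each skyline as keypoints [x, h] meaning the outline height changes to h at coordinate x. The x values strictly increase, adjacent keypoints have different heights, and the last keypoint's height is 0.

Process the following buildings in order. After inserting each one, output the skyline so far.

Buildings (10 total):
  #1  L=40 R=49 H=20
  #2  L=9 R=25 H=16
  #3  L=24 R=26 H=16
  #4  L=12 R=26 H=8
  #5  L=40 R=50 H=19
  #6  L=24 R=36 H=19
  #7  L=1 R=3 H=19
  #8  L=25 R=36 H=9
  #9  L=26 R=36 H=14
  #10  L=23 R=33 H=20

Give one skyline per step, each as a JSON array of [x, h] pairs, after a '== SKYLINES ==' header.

== SKYLINES ==
[[40,20],[49,0]]
[[9,16],[25,0],[40,20],[49,0]]
[[9,16],[26,0],[40,20],[49,0]]
[[9,16],[26,0],[40,20],[49,0]]
[[9,16],[26,0],[40,20],[49,19],[50,0]]
[[9,16],[24,19],[36,0],[40,20],[49,19],[50,0]]
[[1,19],[3,0],[9,16],[24,19],[36,0],[40,20],[49,19],[50,0]]
[[1,19],[3,0],[9,16],[24,19],[36,0],[40,20],[49,19],[50,0]]
[[1,19],[3,0],[9,16],[24,19],[36,0],[40,20],[49,19],[50,0]]
[[1,19],[3,0],[9,16],[23,20],[33,19],[36,0],[40,20],[49,19],[50,0]]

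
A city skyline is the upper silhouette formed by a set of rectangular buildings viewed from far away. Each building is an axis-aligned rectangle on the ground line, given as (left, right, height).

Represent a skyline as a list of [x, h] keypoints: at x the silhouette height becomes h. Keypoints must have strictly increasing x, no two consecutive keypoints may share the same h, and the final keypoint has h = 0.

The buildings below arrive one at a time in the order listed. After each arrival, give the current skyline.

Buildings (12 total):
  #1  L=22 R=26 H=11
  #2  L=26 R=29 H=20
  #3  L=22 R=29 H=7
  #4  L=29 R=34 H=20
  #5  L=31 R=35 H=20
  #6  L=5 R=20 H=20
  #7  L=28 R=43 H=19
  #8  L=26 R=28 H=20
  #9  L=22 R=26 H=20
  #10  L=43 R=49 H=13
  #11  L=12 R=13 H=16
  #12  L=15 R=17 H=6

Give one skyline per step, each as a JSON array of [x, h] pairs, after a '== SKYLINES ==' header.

== SKYLINES ==
[[22,11],[26,0]]
[[22,11],[26,20],[29,0]]
[[22,11],[26,20],[29,0]]
[[22,11],[26,20],[34,0]]
[[22,11],[26,20],[35,0]]
[[5,20],[20,0],[22,11],[26,20],[35,0]]
[[5,20],[20,0],[22,11],[26,20],[35,19],[43,0]]
[[5,20],[20,0],[22,11],[26,20],[35,19],[43,0]]
[[5,20],[20,0],[22,20],[35,19],[43,0]]
[[5,20],[20,0],[22,20],[35,19],[43,13],[49,0]]
[[5,20],[20,0],[22,20],[35,19],[43,13],[49,0]]
[[5,20],[20,0],[22,20],[35,19],[43,13],[49,0]]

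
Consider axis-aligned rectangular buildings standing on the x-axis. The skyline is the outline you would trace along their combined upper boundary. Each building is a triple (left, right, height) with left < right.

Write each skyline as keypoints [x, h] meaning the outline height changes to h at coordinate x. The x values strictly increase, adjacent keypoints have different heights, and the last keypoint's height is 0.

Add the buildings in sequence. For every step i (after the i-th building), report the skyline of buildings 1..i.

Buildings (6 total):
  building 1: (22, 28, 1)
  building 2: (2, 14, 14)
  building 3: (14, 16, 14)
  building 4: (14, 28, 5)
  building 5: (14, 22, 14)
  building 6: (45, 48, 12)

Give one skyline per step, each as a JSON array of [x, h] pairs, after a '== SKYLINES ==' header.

== SKYLINES ==
[[22,1],[28,0]]
[[2,14],[14,0],[22,1],[28,0]]
[[2,14],[16,0],[22,1],[28,0]]
[[2,14],[16,5],[28,0]]
[[2,14],[22,5],[28,0]]
[[2,14],[22,5],[28,0],[45,12],[48,0]]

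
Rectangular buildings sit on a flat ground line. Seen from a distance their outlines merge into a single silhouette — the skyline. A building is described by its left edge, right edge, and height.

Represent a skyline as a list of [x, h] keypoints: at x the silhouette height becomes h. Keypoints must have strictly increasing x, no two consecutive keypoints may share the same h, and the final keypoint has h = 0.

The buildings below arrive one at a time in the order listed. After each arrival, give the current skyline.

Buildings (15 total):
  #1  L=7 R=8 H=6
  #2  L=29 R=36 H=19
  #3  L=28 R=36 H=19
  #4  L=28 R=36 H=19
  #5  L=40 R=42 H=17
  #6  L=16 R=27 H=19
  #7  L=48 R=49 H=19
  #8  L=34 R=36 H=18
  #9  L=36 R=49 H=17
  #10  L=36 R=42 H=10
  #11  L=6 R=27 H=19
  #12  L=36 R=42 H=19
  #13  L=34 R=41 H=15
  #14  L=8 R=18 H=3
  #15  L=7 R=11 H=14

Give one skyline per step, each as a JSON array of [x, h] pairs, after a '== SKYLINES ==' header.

== SKYLINES ==
[[7,6],[8,0]]
[[7,6],[8,0],[29,19],[36,0]]
[[7,6],[8,0],[28,19],[36,0]]
[[7,6],[8,0],[28,19],[36,0]]
[[7,6],[8,0],[28,19],[36,0],[40,17],[42,0]]
[[7,6],[8,0],[16,19],[27,0],[28,19],[36,0],[40,17],[42,0]]
[[7,6],[8,0],[16,19],[27,0],[28,19],[36,0],[40,17],[42,0],[48,19],[49,0]]
[[7,6],[8,0],[16,19],[27,0],[28,19],[36,0],[40,17],[42,0],[48,19],[49,0]]
[[7,6],[8,0],[16,19],[27,0],[28,19],[36,17],[48,19],[49,0]]
[[7,6],[8,0],[16,19],[27,0],[28,19],[36,17],[48,19],[49,0]]
[[6,19],[27,0],[28,19],[36,17],[48,19],[49,0]]
[[6,19],[27,0],[28,19],[42,17],[48,19],[49,0]]
[[6,19],[27,0],[28,19],[42,17],[48,19],[49,0]]
[[6,19],[27,0],[28,19],[42,17],[48,19],[49,0]]
[[6,19],[27,0],[28,19],[42,17],[48,19],[49,0]]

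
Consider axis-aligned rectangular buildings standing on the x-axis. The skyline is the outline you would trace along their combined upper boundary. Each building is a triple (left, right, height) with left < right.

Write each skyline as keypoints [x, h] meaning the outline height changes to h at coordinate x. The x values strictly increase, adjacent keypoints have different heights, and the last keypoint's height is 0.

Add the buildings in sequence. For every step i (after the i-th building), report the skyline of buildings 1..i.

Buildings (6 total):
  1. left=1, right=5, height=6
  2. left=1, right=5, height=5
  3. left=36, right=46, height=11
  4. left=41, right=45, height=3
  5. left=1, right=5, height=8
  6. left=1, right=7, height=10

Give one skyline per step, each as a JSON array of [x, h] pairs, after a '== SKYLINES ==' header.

== SKYLINES ==
[[1,6],[5,0]]
[[1,6],[5,0]]
[[1,6],[5,0],[36,11],[46,0]]
[[1,6],[5,0],[36,11],[46,0]]
[[1,8],[5,0],[36,11],[46,0]]
[[1,10],[7,0],[36,11],[46,0]]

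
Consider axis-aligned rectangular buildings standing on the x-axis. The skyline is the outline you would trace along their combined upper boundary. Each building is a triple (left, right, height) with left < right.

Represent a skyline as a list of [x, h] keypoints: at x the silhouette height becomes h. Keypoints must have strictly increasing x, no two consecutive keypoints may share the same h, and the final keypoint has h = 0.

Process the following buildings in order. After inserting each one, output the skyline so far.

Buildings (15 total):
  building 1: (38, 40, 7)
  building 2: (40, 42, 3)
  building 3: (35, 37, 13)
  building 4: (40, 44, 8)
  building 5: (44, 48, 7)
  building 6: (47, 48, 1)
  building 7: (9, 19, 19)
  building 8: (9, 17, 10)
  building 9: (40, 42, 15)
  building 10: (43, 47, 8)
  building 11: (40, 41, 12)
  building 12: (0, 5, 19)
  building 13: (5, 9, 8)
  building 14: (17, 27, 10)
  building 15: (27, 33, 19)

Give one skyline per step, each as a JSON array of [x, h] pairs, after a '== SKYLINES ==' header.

== SKYLINES ==
[[38,7],[40,0]]
[[38,7],[40,3],[42,0]]
[[35,13],[37,0],[38,7],[40,3],[42,0]]
[[35,13],[37,0],[38,7],[40,8],[44,0]]
[[35,13],[37,0],[38,7],[40,8],[44,7],[48,0]]
[[35,13],[37,0],[38,7],[40,8],[44,7],[48,0]]
[[9,19],[19,0],[35,13],[37,0],[38,7],[40,8],[44,7],[48,0]]
[[9,19],[19,0],[35,13],[37,0],[38,7],[40,8],[44,7],[48,0]]
[[9,19],[19,0],[35,13],[37,0],[38,7],[40,15],[42,8],[44,7],[48,0]]
[[9,19],[19,0],[35,13],[37,0],[38,7],[40,15],[42,8],[47,7],[48,0]]
[[9,19],[19,0],[35,13],[37,0],[38,7],[40,15],[42,8],[47,7],[48,0]]
[[0,19],[5,0],[9,19],[19,0],[35,13],[37,0],[38,7],[40,15],[42,8],[47,7],[48,0]]
[[0,19],[5,8],[9,19],[19,0],[35,13],[37,0],[38,7],[40,15],[42,8],[47,7],[48,0]]
[[0,19],[5,8],[9,19],[19,10],[27,0],[35,13],[37,0],[38,7],[40,15],[42,8],[47,7],[48,0]]
[[0,19],[5,8],[9,19],[19,10],[27,19],[33,0],[35,13],[37,0],[38,7],[40,15],[42,8],[47,7],[48,0]]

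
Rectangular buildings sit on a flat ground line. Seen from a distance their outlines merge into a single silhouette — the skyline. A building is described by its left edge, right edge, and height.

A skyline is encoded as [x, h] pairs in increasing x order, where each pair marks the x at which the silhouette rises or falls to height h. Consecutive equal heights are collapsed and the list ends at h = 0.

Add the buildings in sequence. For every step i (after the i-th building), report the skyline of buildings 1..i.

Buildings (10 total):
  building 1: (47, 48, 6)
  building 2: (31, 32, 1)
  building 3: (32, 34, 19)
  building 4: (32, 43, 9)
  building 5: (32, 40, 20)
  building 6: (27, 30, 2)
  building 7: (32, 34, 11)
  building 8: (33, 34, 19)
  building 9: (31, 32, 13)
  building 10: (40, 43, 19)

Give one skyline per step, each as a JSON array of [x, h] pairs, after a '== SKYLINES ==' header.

== SKYLINES ==
[[47,6],[48,0]]
[[31,1],[32,0],[47,6],[48,0]]
[[31,1],[32,19],[34,0],[47,6],[48,0]]
[[31,1],[32,19],[34,9],[43,0],[47,6],[48,0]]
[[31,1],[32,20],[40,9],[43,0],[47,6],[48,0]]
[[27,2],[30,0],[31,1],[32,20],[40,9],[43,0],[47,6],[48,0]]
[[27,2],[30,0],[31,1],[32,20],[40,9],[43,0],[47,6],[48,0]]
[[27,2],[30,0],[31,1],[32,20],[40,9],[43,0],[47,6],[48,0]]
[[27,2],[30,0],[31,13],[32,20],[40,9],[43,0],[47,6],[48,0]]
[[27,2],[30,0],[31,13],[32,20],[40,19],[43,0],[47,6],[48,0]]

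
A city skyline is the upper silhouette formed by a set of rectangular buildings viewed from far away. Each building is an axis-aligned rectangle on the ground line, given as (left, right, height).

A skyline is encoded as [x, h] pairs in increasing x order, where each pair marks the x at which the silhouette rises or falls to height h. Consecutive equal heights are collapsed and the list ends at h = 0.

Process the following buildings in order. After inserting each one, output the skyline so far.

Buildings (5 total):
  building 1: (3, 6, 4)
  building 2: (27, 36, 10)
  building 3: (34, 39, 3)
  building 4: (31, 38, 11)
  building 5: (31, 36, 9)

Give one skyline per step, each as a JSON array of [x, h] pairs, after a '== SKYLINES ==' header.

== SKYLINES ==
[[3,4],[6,0]]
[[3,4],[6,0],[27,10],[36,0]]
[[3,4],[6,0],[27,10],[36,3],[39,0]]
[[3,4],[6,0],[27,10],[31,11],[38,3],[39,0]]
[[3,4],[6,0],[27,10],[31,11],[38,3],[39,0]]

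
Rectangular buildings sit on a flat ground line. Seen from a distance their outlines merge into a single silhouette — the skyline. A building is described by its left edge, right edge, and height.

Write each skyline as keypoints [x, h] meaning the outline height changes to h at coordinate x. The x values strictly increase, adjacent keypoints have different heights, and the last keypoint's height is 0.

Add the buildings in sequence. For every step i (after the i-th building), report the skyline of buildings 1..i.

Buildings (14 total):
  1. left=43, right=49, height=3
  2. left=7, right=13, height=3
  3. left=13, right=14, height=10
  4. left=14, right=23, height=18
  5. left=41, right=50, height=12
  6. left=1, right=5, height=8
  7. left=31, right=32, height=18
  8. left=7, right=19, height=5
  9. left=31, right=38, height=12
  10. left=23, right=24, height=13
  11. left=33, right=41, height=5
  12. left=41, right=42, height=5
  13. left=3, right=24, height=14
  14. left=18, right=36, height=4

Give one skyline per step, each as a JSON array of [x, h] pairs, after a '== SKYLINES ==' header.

== SKYLINES ==
[[43,3],[49,0]]
[[7,3],[13,0],[43,3],[49,0]]
[[7,3],[13,10],[14,0],[43,3],[49,0]]
[[7,3],[13,10],[14,18],[23,0],[43,3],[49,0]]
[[7,3],[13,10],[14,18],[23,0],[41,12],[50,0]]
[[1,8],[5,0],[7,3],[13,10],[14,18],[23,0],[41,12],[50,0]]
[[1,8],[5,0],[7,3],[13,10],[14,18],[23,0],[31,18],[32,0],[41,12],[50,0]]
[[1,8],[5,0],[7,5],[13,10],[14,18],[23,0],[31,18],[32,0],[41,12],[50,0]]
[[1,8],[5,0],[7,5],[13,10],[14,18],[23,0],[31,18],[32,12],[38,0],[41,12],[50,0]]
[[1,8],[5,0],[7,5],[13,10],[14,18],[23,13],[24,0],[31,18],[32,12],[38,0],[41,12],[50,0]]
[[1,8],[5,0],[7,5],[13,10],[14,18],[23,13],[24,0],[31,18],[32,12],[38,5],[41,12],[50,0]]
[[1,8],[5,0],[7,5],[13,10],[14,18],[23,13],[24,0],[31,18],[32,12],[38,5],[41,12],[50,0]]
[[1,8],[3,14],[14,18],[23,14],[24,0],[31,18],[32,12],[38,5],[41,12],[50,0]]
[[1,8],[3,14],[14,18],[23,14],[24,4],[31,18],[32,12],[38,5],[41,12],[50,0]]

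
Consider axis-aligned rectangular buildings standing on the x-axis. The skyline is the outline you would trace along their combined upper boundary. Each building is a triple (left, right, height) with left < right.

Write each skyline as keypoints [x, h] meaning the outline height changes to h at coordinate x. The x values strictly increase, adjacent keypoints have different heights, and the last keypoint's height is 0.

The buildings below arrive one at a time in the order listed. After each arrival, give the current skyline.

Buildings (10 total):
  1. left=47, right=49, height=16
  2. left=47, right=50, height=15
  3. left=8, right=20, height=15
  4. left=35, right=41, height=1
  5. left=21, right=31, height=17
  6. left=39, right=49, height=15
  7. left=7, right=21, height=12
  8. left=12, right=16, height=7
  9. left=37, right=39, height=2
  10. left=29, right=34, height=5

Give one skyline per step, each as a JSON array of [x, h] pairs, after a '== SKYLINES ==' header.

== SKYLINES ==
[[47,16],[49,0]]
[[47,16],[49,15],[50,0]]
[[8,15],[20,0],[47,16],[49,15],[50,0]]
[[8,15],[20,0],[35,1],[41,0],[47,16],[49,15],[50,0]]
[[8,15],[20,0],[21,17],[31,0],[35,1],[41,0],[47,16],[49,15],[50,0]]
[[8,15],[20,0],[21,17],[31,0],[35,1],[39,15],[47,16],[49,15],[50,0]]
[[7,12],[8,15],[20,12],[21,17],[31,0],[35,1],[39,15],[47,16],[49,15],[50,0]]
[[7,12],[8,15],[20,12],[21,17],[31,0],[35,1],[39,15],[47,16],[49,15],[50,0]]
[[7,12],[8,15],[20,12],[21,17],[31,0],[35,1],[37,2],[39,15],[47,16],[49,15],[50,0]]
[[7,12],[8,15],[20,12],[21,17],[31,5],[34,0],[35,1],[37,2],[39,15],[47,16],[49,15],[50,0]]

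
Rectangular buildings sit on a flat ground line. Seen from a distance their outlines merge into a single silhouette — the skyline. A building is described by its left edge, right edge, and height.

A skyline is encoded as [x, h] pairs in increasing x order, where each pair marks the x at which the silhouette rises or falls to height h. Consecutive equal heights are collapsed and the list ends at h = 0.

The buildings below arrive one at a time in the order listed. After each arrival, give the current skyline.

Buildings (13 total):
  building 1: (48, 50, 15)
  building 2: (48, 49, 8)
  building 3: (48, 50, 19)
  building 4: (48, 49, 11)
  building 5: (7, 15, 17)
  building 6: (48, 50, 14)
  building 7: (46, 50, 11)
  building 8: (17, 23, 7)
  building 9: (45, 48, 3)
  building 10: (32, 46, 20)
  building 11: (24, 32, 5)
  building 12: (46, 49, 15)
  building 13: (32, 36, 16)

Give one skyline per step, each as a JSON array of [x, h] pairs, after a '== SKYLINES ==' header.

== SKYLINES ==
[[48,15],[50,0]]
[[48,15],[50,0]]
[[48,19],[50,0]]
[[48,19],[50,0]]
[[7,17],[15,0],[48,19],[50,0]]
[[7,17],[15,0],[48,19],[50,0]]
[[7,17],[15,0],[46,11],[48,19],[50,0]]
[[7,17],[15,0],[17,7],[23,0],[46,11],[48,19],[50,0]]
[[7,17],[15,0],[17,7],[23,0],[45,3],[46,11],[48,19],[50,0]]
[[7,17],[15,0],[17,7],[23,0],[32,20],[46,11],[48,19],[50,0]]
[[7,17],[15,0],[17,7],[23,0],[24,5],[32,20],[46,11],[48,19],[50,0]]
[[7,17],[15,0],[17,7],[23,0],[24,5],[32,20],[46,15],[48,19],[50,0]]
[[7,17],[15,0],[17,7],[23,0],[24,5],[32,20],[46,15],[48,19],[50,0]]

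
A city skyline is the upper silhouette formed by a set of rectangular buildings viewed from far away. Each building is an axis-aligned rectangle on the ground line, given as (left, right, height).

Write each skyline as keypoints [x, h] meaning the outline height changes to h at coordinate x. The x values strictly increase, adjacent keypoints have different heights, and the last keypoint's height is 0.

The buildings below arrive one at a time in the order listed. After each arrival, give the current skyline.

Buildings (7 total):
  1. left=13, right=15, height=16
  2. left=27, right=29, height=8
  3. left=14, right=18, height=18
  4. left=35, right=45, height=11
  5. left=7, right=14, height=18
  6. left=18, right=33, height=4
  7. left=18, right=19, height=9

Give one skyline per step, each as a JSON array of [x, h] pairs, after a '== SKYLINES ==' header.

== SKYLINES ==
[[13,16],[15,0]]
[[13,16],[15,0],[27,8],[29,0]]
[[13,16],[14,18],[18,0],[27,8],[29,0]]
[[13,16],[14,18],[18,0],[27,8],[29,0],[35,11],[45,0]]
[[7,18],[18,0],[27,8],[29,0],[35,11],[45,0]]
[[7,18],[18,4],[27,8],[29,4],[33,0],[35,11],[45,0]]
[[7,18],[18,9],[19,4],[27,8],[29,4],[33,0],[35,11],[45,0]]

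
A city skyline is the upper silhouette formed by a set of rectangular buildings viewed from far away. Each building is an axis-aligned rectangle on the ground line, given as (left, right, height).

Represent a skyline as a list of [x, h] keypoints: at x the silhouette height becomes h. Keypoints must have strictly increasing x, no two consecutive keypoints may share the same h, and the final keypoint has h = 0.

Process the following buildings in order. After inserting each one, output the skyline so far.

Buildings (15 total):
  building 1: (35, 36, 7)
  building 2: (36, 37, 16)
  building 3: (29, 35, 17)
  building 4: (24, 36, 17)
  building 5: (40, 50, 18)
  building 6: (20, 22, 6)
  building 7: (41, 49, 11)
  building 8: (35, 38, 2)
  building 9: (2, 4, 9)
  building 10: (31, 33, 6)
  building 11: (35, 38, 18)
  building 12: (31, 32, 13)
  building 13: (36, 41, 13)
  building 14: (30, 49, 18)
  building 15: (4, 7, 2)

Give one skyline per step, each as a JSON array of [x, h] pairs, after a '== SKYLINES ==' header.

== SKYLINES ==
[[35,7],[36,0]]
[[35,7],[36,16],[37,0]]
[[29,17],[35,7],[36,16],[37,0]]
[[24,17],[36,16],[37,0]]
[[24,17],[36,16],[37,0],[40,18],[50,0]]
[[20,6],[22,0],[24,17],[36,16],[37,0],[40,18],[50,0]]
[[20,6],[22,0],[24,17],[36,16],[37,0],[40,18],[50,0]]
[[20,6],[22,0],[24,17],[36,16],[37,2],[38,0],[40,18],[50,0]]
[[2,9],[4,0],[20,6],[22,0],[24,17],[36,16],[37,2],[38,0],[40,18],[50,0]]
[[2,9],[4,0],[20,6],[22,0],[24,17],[36,16],[37,2],[38,0],[40,18],[50,0]]
[[2,9],[4,0],[20,6],[22,0],[24,17],[35,18],[38,0],[40,18],[50,0]]
[[2,9],[4,0],[20,6],[22,0],[24,17],[35,18],[38,0],[40,18],[50,0]]
[[2,9],[4,0],[20,6],[22,0],[24,17],[35,18],[38,13],[40,18],[50,0]]
[[2,9],[4,0],[20,6],[22,0],[24,17],[30,18],[50,0]]
[[2,9],[4,2],[7,0],[20,6],[22,0],[24,17],[30,18],[50,0]]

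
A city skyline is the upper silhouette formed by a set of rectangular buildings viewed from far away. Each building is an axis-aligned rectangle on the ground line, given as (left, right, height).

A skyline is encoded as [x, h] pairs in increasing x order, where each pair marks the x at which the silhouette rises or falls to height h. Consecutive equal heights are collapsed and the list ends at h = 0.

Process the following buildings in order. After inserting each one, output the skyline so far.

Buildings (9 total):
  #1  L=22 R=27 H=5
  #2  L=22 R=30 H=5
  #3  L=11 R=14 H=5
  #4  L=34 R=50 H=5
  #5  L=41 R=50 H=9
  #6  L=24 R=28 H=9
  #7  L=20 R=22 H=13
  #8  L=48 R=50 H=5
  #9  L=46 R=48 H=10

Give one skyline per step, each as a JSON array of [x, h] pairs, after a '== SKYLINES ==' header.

== SKYLINES ==
[[22,5],[27,0]]
[[22,5],[30,0]]
[[11,5],[14,0],[22,5],[30,0]]
[[11,5],[14,0],[22,5],[30,0],[34,5],[50,0]]
[[11,5],[14,0],[22,5],[30,0],[34,5],[41,9],[50,0]]
[[11,5],[14,0],[22,5],[24,9],[28,5],[30,0],[34,5],[41,9],[50,0]]
[[11,5],[14,0],[20,13],[22,5],[24,9],[28,5],[30,0],[34,5],[41,9],[50,0]]
[[11,5],[14,0],[20,13],[22,5],[24,9],[28,5],[30,0],[34,5],[41,9],[50,0]]
[[11,5],[14,0],[20,13],[22,5],[24,9],[28,5],[30,0],[34,5],[41,9],[46,10],[48,9],[50,0]]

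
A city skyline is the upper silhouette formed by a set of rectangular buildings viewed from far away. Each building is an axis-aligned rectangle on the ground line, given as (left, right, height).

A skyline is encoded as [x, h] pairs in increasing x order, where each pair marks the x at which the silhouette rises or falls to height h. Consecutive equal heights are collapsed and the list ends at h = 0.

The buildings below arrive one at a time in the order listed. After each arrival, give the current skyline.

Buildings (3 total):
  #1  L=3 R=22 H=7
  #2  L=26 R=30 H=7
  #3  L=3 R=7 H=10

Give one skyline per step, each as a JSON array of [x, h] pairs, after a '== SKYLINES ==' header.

== SKYLINES ==
[[3,7],[22,0]]
[[3,7],[22,0],[26,7],[30,0]]
[[3,10],[7,7],[22,0],[26,7],[30,0]]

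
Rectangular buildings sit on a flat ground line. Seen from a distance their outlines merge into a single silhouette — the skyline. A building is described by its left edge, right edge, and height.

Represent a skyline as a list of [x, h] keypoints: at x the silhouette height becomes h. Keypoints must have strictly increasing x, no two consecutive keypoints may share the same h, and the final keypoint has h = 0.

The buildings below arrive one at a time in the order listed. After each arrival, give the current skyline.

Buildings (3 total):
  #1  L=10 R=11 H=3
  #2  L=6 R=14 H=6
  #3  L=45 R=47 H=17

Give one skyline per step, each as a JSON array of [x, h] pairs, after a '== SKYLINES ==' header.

== SKYLINES ==
[[10,3],[11,0]]
[[6,6],[14,0]]
[[6,6],[14,0],[45,17],[47,0]]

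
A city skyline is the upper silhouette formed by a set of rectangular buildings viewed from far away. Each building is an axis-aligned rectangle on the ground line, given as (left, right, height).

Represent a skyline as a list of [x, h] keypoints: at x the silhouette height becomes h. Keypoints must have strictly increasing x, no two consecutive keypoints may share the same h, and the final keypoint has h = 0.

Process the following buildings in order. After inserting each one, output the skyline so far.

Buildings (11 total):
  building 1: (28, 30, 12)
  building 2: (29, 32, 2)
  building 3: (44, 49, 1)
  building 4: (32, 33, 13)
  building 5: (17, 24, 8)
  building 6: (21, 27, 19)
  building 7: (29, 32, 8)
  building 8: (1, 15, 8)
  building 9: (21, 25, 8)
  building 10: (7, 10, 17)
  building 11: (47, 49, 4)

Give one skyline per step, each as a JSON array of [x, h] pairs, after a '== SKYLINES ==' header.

== SKYLINES ==
[[28,12],[30,0]]
[[28,12],[30,2],[32,0]]
[[28,12],[30,2],[32,0],[44,1],[49,0]]
[[28,12],[30,2],[32,13],[33,0],[44,1],[49,0]]
[[17,8],[24,0],[28,12],[30,2],[32,13],[33,0],[44,1],[49,0]]
[[17,8],[21,19],[27,0],[28,12],[30,2],[32,13],[33,0],[44,1],[49,0]]
[[17,8],[21,19],[27,0],[28,12],[30,8],[32,13],[33,0],[44,1],[49,0]]
[[1,8],[15,0],[17,8],[21,19],[27,0],[28,12],[30,8],[32,13],[33,0],[44,1],[49,0]]
[[1,8],[15,0],[17,8],[21,19],[27,0],[28,12],[30,8],[32,13],[33,0],[44,1],[49,0]]
[[1,8],[7,17],[10,8],[15,0],[17,8],[21,19],[27,0],[28,12],[30,8],[32,13],[33,0],[44,1],[49,0]]
[[1,8],[7,17],[10,8],[15,0],[17,8],[21,19],[27,0],[28,12],[30,8],[32,13],[33,0],[44,1],[47,4],[49,0]]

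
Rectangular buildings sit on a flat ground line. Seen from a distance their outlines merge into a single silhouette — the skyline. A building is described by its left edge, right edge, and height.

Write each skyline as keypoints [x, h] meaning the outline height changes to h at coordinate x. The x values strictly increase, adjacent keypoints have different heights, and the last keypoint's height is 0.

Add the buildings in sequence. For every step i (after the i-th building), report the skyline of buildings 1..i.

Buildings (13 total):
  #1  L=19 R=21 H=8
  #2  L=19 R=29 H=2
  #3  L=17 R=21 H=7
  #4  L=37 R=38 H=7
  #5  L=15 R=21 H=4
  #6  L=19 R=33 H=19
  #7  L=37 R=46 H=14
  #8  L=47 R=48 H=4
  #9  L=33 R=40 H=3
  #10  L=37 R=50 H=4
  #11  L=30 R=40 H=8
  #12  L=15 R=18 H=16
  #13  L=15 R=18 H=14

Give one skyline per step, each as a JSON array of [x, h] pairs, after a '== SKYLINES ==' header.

== SKYLINES ==
[[19,8],[21,0]]
[[19,8],[21,2],[29,0]]
[[17,7],[19,8],[21,2],[29,0]]
[[17,7],[19,8],[21,2],[29,0],[37,7],[38,0]]
[[15,4],[17,7],[19,8],[21,2],[29,0],[37,7],[38,0]]
[[15,4],[17,7],[19,19],[33,0],[37,7],[38,0]]
[[15,4],[17,7],[19,19],[33,0],[37,14],[46,0]]
[[15,4],[17,7],[19,19],[33,0],[37,14],[46,0],[47,4],[48,0]]
[[15,4],[17,7],[19,19],[33,3],[37,14],[46,0],[47,4],[48,0]]
[[15,4],[17,7],[19,19],[33,3],[37,14],[46,4],[50,0]]
[[15,4],[17,7],[19,19],[33,8],[37,14],[46,4],[50,0]]
[[15,16],[18,7],[19,19],[33,8],[37,14],[46,4],[50,0]]
[[15,16],[18,7],[19,19],[33,8],[37,14],[46,4],[50,0]]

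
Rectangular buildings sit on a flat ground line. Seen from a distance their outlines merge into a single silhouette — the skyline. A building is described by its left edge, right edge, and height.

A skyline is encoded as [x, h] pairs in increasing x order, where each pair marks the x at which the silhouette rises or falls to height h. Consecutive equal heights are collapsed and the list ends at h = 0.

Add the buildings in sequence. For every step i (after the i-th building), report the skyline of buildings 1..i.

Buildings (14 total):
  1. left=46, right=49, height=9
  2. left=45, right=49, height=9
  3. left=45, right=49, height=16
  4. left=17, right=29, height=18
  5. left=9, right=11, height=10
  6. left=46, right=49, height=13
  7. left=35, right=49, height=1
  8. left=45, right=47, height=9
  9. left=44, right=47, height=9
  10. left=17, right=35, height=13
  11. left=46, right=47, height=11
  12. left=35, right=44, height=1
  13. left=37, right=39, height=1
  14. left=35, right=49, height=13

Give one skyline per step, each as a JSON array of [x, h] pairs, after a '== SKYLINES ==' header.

== SKYLINES ==
[[46,9],[49,0]]
[[45,9],[49,0]]
[[45,16],[49,0]]
[[17,18],[29,0],[45,16],[49,0]]
[[9,10],[11,0],[17,18],[29,0],[45,16],[49,0]]
[[9,10],[11,0],[17,18],[29,0],[45,16],[49,0]]
[[9,10],[11,0],[17,18],[29,0],[35,1],[45,16],[49,0]]
[[9,10],[11,0],[17,18],[29,0],[35,1],[45,16],[49,0]]
[[9,10],[11,0],[17,18],[29,0],[35,1],[44,9],[45,16],[49,0]]
[[9,10],[11,0],[17,18],[29,13],[35,1],[44,9],[45,16],[49,0]]
[[9,10],[11,0],[17,18],[29,13],[35,1],[44,9],[45,16],[49,0]]
[[9,10],[11,0],[17,18],[29,13],[35,1],[44,9],[45,16],[49,0]]
[[9,10],[11,0],[17,18],[29,13],[35,1],[44,9],[45,16],[49,0]]
[[9,10],[11,0],[17,18],[29,13],[45,16],[49,0]]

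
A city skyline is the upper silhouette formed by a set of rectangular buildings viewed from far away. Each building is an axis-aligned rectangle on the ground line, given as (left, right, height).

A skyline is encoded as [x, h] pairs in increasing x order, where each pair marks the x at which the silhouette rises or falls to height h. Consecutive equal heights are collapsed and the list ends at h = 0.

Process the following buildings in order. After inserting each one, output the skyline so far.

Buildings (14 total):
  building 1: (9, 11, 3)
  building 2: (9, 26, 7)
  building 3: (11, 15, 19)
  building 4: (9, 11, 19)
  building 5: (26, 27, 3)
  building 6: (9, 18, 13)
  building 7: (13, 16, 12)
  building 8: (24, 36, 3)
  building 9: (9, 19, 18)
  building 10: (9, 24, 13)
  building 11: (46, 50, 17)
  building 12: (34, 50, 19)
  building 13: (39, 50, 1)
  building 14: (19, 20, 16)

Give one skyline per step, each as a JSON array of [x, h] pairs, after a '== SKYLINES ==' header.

== SKYLINES ==
[[9,3],[11,0]]
[[9,7],[26,0]]
[[9,7],[11,19],[15,7],[26,0]]
[[9,19],[15,7],[26,0]]
[[9,19],[15,7],[26,3],[27,0]]
[[9,19],[15,13],[18,7],[26,3],[27,0]]
[[9,19],[15,13],[18,7],[26,3],[27,0]]
[[9,19],[15,13],[18,7],[26,3],[36,0]]
[[9,19],[15,18],[19,7],[26,3],[36,0]]
[[9,19],[15,18],[19,13],[24,7],[26,3],[36,0]]
[[9,19],[15,18],[19,13],[24,7],[26,3],[36,0],[46,17],[50,0]]
[[9,19],[15,18],[19,13],[24,7],[26,3],[34,19],[50,0]]
[[9,19],[15,18],[19,13],[24,7],[26,3],[34,19],[50,0]]
[[9,19],[15,18],[19,16],[20,13],[24,7],[26,3],[34,19],[50,0]]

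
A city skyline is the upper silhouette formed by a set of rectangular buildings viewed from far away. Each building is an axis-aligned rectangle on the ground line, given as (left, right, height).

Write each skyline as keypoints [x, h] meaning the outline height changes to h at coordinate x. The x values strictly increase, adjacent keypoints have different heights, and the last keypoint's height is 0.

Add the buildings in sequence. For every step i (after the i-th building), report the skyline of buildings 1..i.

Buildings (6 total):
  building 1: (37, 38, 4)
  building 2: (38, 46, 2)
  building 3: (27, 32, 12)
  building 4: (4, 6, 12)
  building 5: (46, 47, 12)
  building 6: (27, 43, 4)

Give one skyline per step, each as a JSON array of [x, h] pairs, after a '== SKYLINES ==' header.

== SKYLINES ==
[[37,4],[38,0]]
[[37,4],[38,2],[46,0]]
[[27,12],[32,0],[37,4],[38,2],[46,0]]
[[4,12],[6,0],[27,12],[32,0],[37,4],[38,2],[46,0]]
[[4,12],[6,0],[27,12],[32,0],[37,4],[38,2],[46,12],[47,0]]
[[4,12],[6,0],[27,12],[32,4],[43,2],[46,12],[47,0]]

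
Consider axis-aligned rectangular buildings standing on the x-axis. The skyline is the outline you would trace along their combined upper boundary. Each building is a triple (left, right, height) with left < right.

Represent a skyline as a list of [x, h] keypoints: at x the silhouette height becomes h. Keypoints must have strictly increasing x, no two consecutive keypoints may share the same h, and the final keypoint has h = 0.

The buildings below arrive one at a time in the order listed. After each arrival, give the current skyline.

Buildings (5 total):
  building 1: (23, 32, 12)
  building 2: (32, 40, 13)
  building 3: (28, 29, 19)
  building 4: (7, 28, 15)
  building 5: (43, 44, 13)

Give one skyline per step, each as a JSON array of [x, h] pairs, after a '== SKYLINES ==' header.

== SKYLINES ==
[[23,12],[32,0]]
[[23,12],[32,13],[40,0]]
[[23,12],[28,19],[29,12],[32,13],[40,0]]
[[7,15],[28,19],[29,12],[32,13],[40,0]]
[[7,15],[28,19],[29,12],[32,13],[40,0],[43,13],[44,0]]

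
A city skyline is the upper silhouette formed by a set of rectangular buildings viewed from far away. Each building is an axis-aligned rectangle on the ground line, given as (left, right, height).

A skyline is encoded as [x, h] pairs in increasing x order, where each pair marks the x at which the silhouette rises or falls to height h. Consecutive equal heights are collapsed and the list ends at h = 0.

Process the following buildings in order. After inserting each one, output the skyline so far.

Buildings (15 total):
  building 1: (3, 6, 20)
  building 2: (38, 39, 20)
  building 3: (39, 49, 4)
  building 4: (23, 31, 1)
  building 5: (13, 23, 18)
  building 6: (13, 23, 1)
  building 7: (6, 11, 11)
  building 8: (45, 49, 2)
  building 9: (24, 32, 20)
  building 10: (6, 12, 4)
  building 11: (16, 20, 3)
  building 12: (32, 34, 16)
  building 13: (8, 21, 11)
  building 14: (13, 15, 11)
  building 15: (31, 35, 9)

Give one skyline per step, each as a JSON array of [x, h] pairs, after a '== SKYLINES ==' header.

== SKYLINES ==
[[3,20],[6,0]]
[[3,20],[6,0],[38,20],[39,0]]
[[3,20],[6,0],[38,20],[39,4],[49,0]]
[[3,20],[6,0],[23,1],[31,0],[38,20],[39,4],[49,0]]
[[3,20],[6,0],[13,18],[23,1],[31,0],[38,20],[39,4],[49,0]]
[[3,20],[6,0],[13,18],[23,1],[31,0],[38,20],[39,4],[49,0]]
[[3,20],[6,11],[11,0],[13,18],[23,1],[31,0],[38,20],[39,4],[49,0]]
[[3,20],[6,11],[11,0],[13,18],[23,1],[31,0],[38,20],[39,4],[49,0]]
[[3,20],[6,11],[11,0],[13,18],[23,1],[24,20],[32,0],[38,20],[39,4],[49,0]]
[[3,20],[6,11],[11,4],[12,0],[13,18],[23,1],[24,20],[32,0],[38,20],[39,4],[49,0]]
[[3,20],[6,11],[11,4],[12,0],[13,18],[23,1],[24,20],[32,0],[38,20],[39,4],[49,0]]
[[3,20],[6,11],[11,4],[12,0],[13,18],[23,1],[24,20],[32,16],[34,0],[38,20],[39,4],[49,0]]
[[3,20],[6,11],[13,18],[23,1],[24,20],[32,16],[34,0],[38,20],[39,4],[49,0]]
[[3,20],[6,11],[13,18],[23,1],[24,20],[32,16],[34,0],[38,20],[39,4],[49,0]]
[[3,20],[6,11],[13,18],[23,1],[24,20],[32,16],[34,9],[35,0],[38,20],[39,4],[49,0]]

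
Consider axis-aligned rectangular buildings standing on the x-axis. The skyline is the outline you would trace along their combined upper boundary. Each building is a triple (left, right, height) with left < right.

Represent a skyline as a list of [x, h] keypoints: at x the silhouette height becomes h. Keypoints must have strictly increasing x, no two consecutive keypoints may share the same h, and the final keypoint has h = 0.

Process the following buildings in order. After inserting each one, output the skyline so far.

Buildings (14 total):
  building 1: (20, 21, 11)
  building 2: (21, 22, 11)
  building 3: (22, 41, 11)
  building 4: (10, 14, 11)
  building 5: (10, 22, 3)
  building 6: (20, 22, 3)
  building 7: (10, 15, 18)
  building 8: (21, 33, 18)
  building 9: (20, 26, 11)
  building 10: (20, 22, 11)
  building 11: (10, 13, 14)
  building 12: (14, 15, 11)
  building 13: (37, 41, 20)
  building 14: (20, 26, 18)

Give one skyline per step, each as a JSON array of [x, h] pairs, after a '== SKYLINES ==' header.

== SKYLINES ==
[[20,11],[21,0]]
[[20,11],[22,0]]
[[20,11],[41,0]]
[[10,11],[14,0],[20,11],[41,0]]
[[10,11],[14,3],[20,11],[41,0]]
[[10,11],[14,3],[20,11],[41,0]]
[[10,18],[15,3],[20,11],[41,0]]
[[10,18],[15,3],[20,11],[21,18],[33,11],[41,0]]
[[10,18],[15,3],[20,11],[21,18],[33,11],[41,0]]
[[10,18],[15,3],[20,11],[21,18],[33,11],[41,0]]
[[10,18],[15,3],[20,11],[21,18],[33,11],[41,0]]
[[10,18],[15,3],[20,11],[21,18],[33,11],[41,0]]
[[10,18],[15,3],[20,11],[21,18],[33,11],[37,20],[41,0]]
[[10,18],[15,3],[20,18],[33,11],[37,20],[41,0]]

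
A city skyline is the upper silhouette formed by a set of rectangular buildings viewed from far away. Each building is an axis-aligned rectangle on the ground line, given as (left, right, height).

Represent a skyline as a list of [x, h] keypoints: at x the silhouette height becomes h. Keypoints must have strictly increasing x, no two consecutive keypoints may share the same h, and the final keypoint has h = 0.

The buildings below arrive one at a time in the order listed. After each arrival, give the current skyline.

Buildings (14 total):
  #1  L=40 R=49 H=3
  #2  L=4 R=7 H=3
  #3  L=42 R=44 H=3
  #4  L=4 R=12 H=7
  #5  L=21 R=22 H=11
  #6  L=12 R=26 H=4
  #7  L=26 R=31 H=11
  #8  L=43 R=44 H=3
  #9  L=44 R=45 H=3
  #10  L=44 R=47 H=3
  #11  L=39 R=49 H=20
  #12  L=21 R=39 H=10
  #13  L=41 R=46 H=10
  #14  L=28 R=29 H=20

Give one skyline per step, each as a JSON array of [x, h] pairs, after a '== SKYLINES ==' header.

== SKYLINES ==
[[40,3],[49,0]]
[[4,3],[7,0],[40,3],[49,0]]
[[4,3],[7,0],[40,3],[49,0]]
[[4,7],[12,0],[40,3],[49,0]]
[[4,7],[12,0],[21,11],[22,0],[40,3],[49,0]]
[[4,7],[12,4],[21,11],[22,4],[26,0],[40,3],[49,0]]
[[4,7],[12,4],[21,11],[22,4],[26,11],[31,0],[40,3],[49,0]]
[[4,7],[12,4],[21,11],[22,4],[26,11],[31,0],[40,3],[49,0]]
[[4,7],[12,4],[21,11],[22,4],[26,11],[31,0],[40,3],[49,0]]
[[4,7],[12,4],[21,11],[22,4],[26,11],[31,0],[40,3],[49,0]]
[[4,7],[12,4],[21,11],[22,4],[26,11],[31,0],[39,20],[49,0]]
[[4,7],[12,4],[21,11],[22,10],[26,11],[31,10],[39,20],[49,0]]
[[4,7],[12,4],[21,11],[22,10],[26,11],[31,10],[39,20],[49,0]]
[[4,7],[12,4],[21,11],[22,10],[26,11],[28,20],[29,11],[31,10],[39,20],[49,0]]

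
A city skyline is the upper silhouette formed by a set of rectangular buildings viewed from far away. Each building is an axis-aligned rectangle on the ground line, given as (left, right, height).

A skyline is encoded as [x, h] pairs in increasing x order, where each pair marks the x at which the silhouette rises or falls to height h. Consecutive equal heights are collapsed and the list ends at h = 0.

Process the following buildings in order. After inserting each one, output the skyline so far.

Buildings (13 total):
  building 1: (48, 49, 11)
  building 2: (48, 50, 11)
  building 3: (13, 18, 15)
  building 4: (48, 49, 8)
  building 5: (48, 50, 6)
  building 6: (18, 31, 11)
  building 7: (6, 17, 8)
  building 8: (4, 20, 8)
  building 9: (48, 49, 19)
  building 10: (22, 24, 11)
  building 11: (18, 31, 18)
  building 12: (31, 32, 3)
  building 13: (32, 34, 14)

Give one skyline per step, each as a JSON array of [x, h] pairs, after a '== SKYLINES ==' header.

== SKYLINES ==
[[48,11],[49,0]]
[[48,11],[50,0]]
[[13,15],[18,0],[48,11],[50,0]]
[[13,15],[18,0],[48,11],[50,0]]
[[13,15],[18,0],[48,11],[50,0]]
[[13,15],[18,11],[31,0],[48,11],[50,0]]
[[6,8],[13,15],[18,11],[31,0],[48,11],[50,0]]
[[4,8],[13,15],[18,11],[31,0],[48,11],[50,0]]
[[4,8],[13,15],[18,11],[31,0],[48,19],[49,11],[50,0]]
[[4,8],[13,15],[18,11],[31,0],[48,19],[49,11],[50,0]]
[[4,8],[13,15],[18,18],[31,0],[48,19],[49,11],[50,0]]
[[4,8],[13,15],[18,18],[31,3],[32,0],[48,19],[49,11],[50,0]]
[[4,8],[13,15],[18,18],[31,3],[32,14],[34,0],[48,19],[49,11],[50,0]]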